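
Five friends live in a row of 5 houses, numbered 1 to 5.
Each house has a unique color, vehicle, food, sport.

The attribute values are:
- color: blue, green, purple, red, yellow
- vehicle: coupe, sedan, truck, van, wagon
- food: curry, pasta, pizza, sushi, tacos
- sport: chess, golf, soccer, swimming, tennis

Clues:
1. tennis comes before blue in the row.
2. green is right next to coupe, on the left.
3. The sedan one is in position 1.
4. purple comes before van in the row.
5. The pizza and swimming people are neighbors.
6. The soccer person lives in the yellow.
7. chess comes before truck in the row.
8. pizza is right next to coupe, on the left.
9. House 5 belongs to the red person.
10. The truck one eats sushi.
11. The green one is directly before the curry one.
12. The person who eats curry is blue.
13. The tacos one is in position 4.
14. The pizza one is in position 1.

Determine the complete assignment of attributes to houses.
Solution:

House | Color | Vehicle | Food | Sport
--------------------------------------
  1   | green | sedan | pizza | tennis
  2   | blue | coupe | curry | swimming
  3   | purple | wagon | pasta | chess
  4   | yellow | van | tacos | soccer
  5   | red | truck | sushi | golf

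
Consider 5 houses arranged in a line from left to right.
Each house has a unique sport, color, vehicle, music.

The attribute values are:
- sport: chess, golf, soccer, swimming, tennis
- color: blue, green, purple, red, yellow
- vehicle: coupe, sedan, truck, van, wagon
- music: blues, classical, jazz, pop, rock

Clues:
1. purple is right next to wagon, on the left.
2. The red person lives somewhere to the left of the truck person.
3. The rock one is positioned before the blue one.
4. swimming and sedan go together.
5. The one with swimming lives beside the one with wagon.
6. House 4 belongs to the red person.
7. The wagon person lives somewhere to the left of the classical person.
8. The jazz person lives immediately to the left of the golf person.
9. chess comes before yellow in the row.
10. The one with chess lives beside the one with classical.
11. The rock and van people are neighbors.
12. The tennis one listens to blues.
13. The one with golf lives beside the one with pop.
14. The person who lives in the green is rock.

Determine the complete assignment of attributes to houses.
Solution:

House | Sport | Color | Vehicle | Music
---------------------------------------
  1   | swimming | purple | sedan | jazz
  2   | golf | green | wagon | rock
  3   | chess | blue | van | pop
  4   | soccer | red | coupe | classical
  5   | tennis | yellow | truck | blues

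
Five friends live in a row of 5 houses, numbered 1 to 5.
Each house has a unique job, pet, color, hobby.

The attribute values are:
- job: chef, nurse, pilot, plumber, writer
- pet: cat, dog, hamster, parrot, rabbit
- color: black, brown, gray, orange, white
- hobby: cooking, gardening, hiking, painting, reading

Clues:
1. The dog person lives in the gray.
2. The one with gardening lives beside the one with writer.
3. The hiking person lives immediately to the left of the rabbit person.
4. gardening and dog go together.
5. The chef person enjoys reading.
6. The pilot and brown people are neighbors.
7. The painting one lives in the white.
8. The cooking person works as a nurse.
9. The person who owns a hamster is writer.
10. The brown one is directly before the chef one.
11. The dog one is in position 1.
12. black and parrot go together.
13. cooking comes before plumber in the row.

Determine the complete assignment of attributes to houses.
Solution:

House | Job | Pet | Color | Hobby
---------------------------------
  1   | pilot | dog | gray | gardening
  2   | writer | hamster | brown | hiking
  3   | chef | rabbit | orange | reading
  4   | nurse | parrot | black | cooking
  5   | plumber | cat | white | painting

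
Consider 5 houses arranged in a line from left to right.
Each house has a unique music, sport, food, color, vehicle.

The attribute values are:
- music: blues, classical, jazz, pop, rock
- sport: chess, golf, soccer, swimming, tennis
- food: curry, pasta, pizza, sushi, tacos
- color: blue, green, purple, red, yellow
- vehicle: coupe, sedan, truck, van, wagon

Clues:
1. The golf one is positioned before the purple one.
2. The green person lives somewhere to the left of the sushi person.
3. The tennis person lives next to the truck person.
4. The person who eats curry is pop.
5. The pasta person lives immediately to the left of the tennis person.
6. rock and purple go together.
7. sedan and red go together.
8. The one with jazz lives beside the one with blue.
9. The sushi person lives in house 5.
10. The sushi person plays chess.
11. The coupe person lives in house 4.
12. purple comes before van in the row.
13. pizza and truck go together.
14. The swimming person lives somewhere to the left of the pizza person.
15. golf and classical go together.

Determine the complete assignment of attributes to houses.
Solution:

House | Music | Sport | Food | Color | Vehicle
----------------------------------------------
  1   | jazz | swimming | pasta | red | sedan
  2   | pop | tennis | curry | blue | wagon
  3   | classical | golf | pizza | green | truck
  4   | rock | soccer | tacos | purple | coupe
  5   | blues | chess | sushi | yellow | van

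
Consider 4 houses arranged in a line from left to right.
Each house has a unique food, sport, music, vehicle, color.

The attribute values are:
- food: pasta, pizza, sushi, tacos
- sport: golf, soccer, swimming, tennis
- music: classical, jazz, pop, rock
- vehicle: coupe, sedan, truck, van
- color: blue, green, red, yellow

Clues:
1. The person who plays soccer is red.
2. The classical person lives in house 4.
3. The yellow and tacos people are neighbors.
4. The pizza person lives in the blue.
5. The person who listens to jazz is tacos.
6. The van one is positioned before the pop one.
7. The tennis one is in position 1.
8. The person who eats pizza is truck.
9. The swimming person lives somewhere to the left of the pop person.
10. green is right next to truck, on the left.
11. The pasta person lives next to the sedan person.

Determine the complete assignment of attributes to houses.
Solution:

House | Food | Sport | Music | Vehicle | Color
----------------------------------------------
  1   | pasta | tennis | rock | van | yellow
  2   | tacos | swimming | jazz | sedan | green
  3   | pizza | golf | pop | truck | blue
  4   | sushi | soccer | classical | coupe | red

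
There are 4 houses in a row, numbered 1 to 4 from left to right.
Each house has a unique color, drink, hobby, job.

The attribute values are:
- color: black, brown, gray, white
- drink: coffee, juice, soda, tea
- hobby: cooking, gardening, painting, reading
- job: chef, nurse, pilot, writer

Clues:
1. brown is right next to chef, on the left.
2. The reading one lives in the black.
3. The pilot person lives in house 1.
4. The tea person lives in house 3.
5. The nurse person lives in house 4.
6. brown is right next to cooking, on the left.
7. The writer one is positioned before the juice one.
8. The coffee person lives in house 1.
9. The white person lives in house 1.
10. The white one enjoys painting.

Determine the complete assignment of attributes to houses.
Solution:

House | Color | Drink | Hobby | Job
-----------------------------------
  1   | white | coffee | painting | pilot
  2   | brown | soda | gardening | writer
  3   | gray | tea | cooking | chef
  4   | black | juice | reading | nurse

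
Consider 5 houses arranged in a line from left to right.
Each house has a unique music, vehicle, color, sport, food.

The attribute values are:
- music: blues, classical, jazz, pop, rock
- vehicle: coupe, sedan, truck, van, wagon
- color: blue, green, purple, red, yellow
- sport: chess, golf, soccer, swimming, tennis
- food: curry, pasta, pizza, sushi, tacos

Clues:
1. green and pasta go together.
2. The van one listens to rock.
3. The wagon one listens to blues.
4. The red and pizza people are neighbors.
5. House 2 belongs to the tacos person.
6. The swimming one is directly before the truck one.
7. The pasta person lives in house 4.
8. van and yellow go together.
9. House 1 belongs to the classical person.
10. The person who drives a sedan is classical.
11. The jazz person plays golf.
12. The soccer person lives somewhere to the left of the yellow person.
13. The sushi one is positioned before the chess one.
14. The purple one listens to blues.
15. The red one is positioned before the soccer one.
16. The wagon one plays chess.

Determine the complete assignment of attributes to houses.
Solution:

House | Music | Vehicle | Color | Sport | Food
----------------------------------------------
  1   | classical | sedan | blue | swimming | sushi
  2   | jazz | truck | red | golf | tacos
  3   | blues | wagon | purple | chess | pizza
  4   | pop | coupe | green | soccer | pasta
  5   | rock | van | yellow | tennis | curry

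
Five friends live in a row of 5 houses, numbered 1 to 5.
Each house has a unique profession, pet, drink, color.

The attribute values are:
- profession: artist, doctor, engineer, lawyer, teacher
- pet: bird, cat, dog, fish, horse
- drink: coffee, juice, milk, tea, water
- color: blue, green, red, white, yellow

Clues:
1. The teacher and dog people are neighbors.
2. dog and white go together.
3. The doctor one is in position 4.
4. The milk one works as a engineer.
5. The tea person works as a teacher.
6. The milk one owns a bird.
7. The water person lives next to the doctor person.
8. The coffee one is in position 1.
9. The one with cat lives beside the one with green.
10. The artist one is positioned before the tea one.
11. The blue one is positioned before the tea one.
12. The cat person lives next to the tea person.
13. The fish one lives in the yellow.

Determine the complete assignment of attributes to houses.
Solution:

House | Profession | Pet | Drink | Color
----------------------------------------
  1   | artist | cat | coffee | blue
  2   | teacher | horse | tea | green
  3   | lawyer | dog | water | white
  4   | doctor | fish | juice | yellow
  5   | engineer | bird | milk | red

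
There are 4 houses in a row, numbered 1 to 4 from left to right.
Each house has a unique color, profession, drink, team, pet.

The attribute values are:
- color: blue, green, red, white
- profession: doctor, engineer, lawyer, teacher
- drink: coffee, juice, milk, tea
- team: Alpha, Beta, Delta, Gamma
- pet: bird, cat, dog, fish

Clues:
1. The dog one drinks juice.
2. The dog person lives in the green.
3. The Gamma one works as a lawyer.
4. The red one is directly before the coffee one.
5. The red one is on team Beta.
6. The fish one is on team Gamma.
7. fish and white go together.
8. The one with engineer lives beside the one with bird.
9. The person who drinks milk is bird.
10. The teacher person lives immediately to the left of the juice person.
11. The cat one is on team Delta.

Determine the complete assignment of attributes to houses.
Solution:

House | Color | Profession | Drink | Team | Pet
-----------------------------------------------
  1   | blue | teacher | tea | Delta | cat
  2   | green | engineer | juice | Alpha | dog
  3   | red | doctor | milk | Beta | bird
  4   | white | lawyer | coffee | Gamma | fish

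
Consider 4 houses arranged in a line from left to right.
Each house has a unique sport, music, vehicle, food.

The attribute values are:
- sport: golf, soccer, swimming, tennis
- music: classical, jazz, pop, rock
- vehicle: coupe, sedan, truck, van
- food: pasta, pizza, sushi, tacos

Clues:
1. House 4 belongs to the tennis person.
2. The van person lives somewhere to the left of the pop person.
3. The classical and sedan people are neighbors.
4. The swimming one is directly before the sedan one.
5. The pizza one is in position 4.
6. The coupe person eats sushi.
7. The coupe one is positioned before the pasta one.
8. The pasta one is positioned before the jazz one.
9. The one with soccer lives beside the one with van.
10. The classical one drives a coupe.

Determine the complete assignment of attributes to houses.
Solution:

House | Sport | Music | Vehicle | Food
--------------------------------------
  1   | swimming | classical | coupe | sushi
  2   | soccer | rock | sedan | pasta
  3   | golf | jazz | van | tacos
  4   | tennis | pop | truck | pizza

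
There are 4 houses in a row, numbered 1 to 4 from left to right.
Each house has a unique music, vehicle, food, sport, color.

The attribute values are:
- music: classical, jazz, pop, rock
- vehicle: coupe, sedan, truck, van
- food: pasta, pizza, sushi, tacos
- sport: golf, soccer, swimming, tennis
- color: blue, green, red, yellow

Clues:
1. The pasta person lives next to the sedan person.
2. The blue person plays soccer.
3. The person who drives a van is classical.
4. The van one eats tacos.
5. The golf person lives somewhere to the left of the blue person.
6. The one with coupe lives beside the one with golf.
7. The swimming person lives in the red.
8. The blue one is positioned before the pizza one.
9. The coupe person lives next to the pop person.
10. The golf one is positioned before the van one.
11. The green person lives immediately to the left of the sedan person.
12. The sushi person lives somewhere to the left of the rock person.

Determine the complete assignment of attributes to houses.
Solution:

House | Music | Vehicle | Food | Sport | Color
----------------------------------------------
  1   | jazz | coupe | pasta | tennis | green
  2   | pop | sedan | sushi | golf | yellow
  3   | classical | van | tacos | soccer | blue
  4   | rock | truck | pizza | swimming | red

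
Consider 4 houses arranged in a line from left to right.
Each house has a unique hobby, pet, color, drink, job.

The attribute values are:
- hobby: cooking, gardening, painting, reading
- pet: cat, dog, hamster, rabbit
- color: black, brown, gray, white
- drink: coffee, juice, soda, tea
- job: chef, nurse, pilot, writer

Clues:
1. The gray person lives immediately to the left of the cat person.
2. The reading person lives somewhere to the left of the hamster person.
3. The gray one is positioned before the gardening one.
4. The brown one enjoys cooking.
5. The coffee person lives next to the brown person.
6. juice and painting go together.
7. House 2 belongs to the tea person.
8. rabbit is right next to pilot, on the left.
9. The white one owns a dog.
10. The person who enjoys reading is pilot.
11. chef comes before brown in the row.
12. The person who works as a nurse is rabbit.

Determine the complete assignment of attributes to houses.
Solution:

House | Hobby | Pet | Color | Drink | Job
-----------------------------------------
  1   | painting | rabbit | gray | juice | nurse
  2   | reading | cat | black | tea | pilot
  3   | gardening | dog | white | coffee | chef
  4   | cooking | hamster | brown | soda | writer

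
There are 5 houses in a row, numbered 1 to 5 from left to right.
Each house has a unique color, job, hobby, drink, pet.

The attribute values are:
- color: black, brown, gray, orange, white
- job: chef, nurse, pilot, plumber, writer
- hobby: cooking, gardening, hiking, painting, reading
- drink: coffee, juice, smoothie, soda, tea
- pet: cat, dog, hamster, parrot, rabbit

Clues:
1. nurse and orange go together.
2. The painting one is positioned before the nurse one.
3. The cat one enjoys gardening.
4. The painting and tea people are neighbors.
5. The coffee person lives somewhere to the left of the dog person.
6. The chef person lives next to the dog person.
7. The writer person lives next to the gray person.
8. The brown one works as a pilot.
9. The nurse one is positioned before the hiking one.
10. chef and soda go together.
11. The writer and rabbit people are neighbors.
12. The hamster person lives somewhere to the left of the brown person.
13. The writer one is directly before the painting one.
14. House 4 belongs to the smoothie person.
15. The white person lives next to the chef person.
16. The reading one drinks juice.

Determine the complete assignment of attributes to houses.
Solution:

House | Color | Job | Hobby | Drink | Pet
-----------------------------------------
  1   | white | writer | gardening | coffee | cat
  2   | gray | chef | painting | soda | rabbit
  3   | orange | nurse | cooking | tea | dog
  4   | black | plumber | hiking | smoothie | hamster
  5   | brown | pilot | reading | juice | parrot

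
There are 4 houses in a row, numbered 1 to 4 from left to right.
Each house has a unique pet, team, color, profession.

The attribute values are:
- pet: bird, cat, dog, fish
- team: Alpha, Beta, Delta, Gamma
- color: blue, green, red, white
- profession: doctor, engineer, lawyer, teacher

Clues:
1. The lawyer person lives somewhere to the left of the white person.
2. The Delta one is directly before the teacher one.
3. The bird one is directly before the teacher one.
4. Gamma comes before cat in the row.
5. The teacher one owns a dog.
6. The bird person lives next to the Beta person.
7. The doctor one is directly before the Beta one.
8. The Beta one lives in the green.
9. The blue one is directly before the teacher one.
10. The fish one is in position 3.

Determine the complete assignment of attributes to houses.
Solution:

House | Pet | Team | Color | Profession
---------------------------------------
  1   | bird | Delta | blue | doctor
  2   | dog | Beta | green | teacher
  3   | fish | Gamma | red | lawyer
  4   | cat | Alpha | white | engineer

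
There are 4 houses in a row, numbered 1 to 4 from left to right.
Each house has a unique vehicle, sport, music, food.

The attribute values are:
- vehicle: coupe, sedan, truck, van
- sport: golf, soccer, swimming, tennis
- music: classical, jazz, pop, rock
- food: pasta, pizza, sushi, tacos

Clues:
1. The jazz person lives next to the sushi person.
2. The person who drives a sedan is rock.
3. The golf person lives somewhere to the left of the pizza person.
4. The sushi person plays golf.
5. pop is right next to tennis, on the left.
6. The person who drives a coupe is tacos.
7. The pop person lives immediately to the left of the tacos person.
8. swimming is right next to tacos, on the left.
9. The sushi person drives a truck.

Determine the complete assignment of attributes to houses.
Solution:

House | Vehicle | Sport | Music | Food
--------------------------------------
  1   | van | swimming | pop | pasta
  2   | coupe | tennis | jazz | tacos
  3   | truck | golf | classical | sushi
  4   | sedan | soccer | rock | pizza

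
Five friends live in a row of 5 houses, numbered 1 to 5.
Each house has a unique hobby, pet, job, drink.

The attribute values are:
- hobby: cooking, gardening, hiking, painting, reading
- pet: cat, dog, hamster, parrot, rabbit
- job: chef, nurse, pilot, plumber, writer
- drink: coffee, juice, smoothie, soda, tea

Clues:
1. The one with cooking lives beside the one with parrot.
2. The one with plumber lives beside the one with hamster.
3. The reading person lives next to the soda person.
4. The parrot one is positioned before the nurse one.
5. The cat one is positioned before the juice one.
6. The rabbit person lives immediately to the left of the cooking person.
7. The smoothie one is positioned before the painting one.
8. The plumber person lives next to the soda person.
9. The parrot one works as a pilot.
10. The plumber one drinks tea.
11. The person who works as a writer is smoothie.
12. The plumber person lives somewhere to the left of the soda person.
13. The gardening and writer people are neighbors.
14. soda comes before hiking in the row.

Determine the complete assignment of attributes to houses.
Solution:

House | Hobby | Pet | Job | Drink
---------------------------------
  1   | reading | rabbit | plumber | tea
  2   | cooking | hamster | chef | soda
  3   | gardening | parrot | pilot | coffee
  4   | hiking | cat | writer | smoothie
  5   | painting | dog | nurse | juice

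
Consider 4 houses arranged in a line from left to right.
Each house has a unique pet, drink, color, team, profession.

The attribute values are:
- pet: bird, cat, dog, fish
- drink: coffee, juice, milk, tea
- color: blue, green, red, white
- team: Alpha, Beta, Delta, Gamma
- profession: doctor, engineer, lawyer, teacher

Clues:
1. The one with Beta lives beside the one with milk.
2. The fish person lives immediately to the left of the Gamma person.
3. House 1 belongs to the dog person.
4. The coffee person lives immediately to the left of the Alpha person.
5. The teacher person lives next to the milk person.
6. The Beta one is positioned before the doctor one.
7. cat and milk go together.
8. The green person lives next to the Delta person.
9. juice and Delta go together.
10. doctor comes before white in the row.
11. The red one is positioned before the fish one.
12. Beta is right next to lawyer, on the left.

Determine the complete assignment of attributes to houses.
Solution:

House | Pet | Drink | Color | Team | Profession
-----------------------------------------------
  1   | dog | coffee | red | Beta | teacher
  2   | cat | milk | green | Alpha | lawyer
  3   | fish | juice | blue | Delta | doctor
  4   | bird | tea | white | Gamma | engineer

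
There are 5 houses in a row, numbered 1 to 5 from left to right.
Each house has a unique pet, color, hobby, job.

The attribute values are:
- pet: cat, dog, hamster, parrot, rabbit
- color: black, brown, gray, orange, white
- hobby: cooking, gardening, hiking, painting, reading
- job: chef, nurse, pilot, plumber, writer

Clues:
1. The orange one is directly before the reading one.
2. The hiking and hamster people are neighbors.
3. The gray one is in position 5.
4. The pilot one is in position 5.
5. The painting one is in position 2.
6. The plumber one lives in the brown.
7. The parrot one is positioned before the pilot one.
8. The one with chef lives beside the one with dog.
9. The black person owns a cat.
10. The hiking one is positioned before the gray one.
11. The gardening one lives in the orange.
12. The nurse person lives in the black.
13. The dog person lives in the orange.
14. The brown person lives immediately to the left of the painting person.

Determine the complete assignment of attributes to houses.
Solution:

House | Pet | Color | Hobby | Job
---------------------------------
  1   | parrot | brown | hiking | plumber
  2   | hamster | white | painting | chef
  3   | dog | orange | gardening | writer
  4   | cat | black | reading | nurse
  5   | rabbit | gray | cooking | pilot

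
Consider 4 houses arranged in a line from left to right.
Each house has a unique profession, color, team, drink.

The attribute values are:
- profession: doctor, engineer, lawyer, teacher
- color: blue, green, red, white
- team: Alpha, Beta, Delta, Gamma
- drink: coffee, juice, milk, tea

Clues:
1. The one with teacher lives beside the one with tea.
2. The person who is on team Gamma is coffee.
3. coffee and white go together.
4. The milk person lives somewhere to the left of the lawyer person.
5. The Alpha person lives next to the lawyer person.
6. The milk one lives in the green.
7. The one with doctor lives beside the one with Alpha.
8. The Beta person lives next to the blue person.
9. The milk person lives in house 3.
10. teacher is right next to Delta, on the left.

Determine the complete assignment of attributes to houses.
Solution:

House | Profession | Color | Team | Drink
-----------------------------------------
  1   | teacher | red | Beta | juice
  2   | doctor | blue | Delta | tea
  3   | engineer | green | Alpha | milk
  4   | lawyer | white | Gamma | coffee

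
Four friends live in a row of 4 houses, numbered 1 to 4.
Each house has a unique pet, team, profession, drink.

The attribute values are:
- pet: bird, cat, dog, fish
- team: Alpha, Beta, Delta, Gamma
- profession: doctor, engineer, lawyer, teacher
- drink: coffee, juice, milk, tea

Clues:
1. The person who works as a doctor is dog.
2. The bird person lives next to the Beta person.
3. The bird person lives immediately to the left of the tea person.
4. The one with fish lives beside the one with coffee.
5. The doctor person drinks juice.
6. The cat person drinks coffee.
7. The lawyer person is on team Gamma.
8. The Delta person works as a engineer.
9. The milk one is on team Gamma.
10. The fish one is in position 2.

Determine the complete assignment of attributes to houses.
Solution:

House | Pet | Team | Profession | Drink
---------------------------------------
  1   | bird | Gamma | lawyer | milk
  2   | fish | Beta | teacher | tea
  3   | cat | Delta | engineer | coffee
  4   | dog | Alpha | doctor | juice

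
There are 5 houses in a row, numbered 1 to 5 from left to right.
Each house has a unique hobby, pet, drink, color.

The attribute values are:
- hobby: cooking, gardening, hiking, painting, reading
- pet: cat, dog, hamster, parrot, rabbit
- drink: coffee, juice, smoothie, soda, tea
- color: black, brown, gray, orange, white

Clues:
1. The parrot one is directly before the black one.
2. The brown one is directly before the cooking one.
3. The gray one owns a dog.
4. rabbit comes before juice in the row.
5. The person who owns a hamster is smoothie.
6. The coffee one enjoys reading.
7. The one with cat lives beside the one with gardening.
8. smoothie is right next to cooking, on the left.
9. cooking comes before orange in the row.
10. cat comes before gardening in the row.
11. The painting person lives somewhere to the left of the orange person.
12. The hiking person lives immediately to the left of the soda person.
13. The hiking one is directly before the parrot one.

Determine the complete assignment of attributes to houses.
Solution:

House | Hobby | Pet | Drink | Color
-----------------------------------
  1   | hiking | hamster | smoothie | brown
  2   | cooking | parrot | soda | white
  3   | painting | rabbit | tea | black
  4   | reading | cat | coffee | orange
  5   | gardening | dog | juice | gray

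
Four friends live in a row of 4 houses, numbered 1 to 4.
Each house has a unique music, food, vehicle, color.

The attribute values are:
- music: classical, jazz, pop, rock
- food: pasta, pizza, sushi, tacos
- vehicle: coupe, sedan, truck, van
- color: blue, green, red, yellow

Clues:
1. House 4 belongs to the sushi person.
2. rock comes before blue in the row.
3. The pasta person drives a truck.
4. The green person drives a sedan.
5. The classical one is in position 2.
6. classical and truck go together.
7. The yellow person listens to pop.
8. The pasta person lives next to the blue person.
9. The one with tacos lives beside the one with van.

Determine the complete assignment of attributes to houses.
Solution:

House | Music | Food | Vehicle | Color
--------------------------------------
  1   | rock | pizza | sedan | green
  2   | classical | pasta | truck | red
  3   | jazz | tacos | coupe | blue
  4   | pop | sushi | van | yellow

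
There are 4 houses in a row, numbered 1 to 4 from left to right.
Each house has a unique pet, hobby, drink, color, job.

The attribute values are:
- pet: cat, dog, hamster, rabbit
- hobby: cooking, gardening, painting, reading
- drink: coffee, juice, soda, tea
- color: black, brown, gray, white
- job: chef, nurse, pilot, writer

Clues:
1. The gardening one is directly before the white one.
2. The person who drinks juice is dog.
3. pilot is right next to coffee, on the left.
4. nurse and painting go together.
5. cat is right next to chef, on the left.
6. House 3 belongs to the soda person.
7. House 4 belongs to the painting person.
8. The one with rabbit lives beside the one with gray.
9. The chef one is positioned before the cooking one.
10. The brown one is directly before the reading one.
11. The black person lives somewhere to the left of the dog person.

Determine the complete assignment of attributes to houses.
Solution:

House | Pet | Hobby | Drink | Color | Job
-----------------------------------------
  1   | cat | gardening | tea | brown | pilot
  2   | hamster | reading | coffee | white | chef
  3   | rabbit | cooking | soda | black | writer
  4   | dog | painting | juice | gray | nurse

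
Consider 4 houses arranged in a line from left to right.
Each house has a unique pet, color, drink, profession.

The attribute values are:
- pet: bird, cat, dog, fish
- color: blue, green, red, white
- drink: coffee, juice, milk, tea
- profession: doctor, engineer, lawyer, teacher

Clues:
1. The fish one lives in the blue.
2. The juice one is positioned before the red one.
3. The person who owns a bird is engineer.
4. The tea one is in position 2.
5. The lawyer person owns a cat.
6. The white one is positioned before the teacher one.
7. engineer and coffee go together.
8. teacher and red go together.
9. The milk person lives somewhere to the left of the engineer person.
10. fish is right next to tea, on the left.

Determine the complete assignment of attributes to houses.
Solution:

House | Pet | Color | Drink | Profession
----------------------------------------
  1   | fish | blue | juice | doctor
  2   | cat | white | tea | lawyer
  3   | dog | red | milk | teacher
  4   | bird | green | coffee | engineer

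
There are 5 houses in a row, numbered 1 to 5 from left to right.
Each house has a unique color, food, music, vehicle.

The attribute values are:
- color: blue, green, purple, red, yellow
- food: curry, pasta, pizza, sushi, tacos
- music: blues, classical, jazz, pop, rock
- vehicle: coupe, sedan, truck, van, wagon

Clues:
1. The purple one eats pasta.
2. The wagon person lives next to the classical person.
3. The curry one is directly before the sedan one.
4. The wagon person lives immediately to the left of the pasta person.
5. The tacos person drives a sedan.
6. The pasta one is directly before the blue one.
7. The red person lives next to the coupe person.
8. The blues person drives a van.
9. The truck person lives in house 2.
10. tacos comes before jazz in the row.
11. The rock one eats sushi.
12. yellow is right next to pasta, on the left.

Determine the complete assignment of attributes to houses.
Solution:

House | Color | Food | Music | Vehicle
--------------------------------------
  1   | yellow | sushi | rock | wagon
  2   | purple | pasta | classical | truck
  3   | blue | curry | blues | van
  4   | red | tacos | pop | sedan
  5   | green | pizza | jazz | coupe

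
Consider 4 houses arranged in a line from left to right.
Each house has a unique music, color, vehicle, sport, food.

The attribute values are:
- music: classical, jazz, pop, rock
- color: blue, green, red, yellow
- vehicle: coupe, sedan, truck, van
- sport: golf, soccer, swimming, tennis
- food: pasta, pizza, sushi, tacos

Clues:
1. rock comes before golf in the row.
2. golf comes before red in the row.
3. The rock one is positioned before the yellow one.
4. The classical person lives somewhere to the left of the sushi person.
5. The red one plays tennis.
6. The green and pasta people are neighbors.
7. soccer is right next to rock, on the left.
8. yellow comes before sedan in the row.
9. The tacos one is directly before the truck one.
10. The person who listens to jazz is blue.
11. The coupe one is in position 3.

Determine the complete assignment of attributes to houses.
Solution:

House | Music | Color | Vehicle | Sport | Food
----------------------------------------------
  1   | jazz | blue | van | soccer | tacos
  2   | rock | green | truck | swimming | pizza
  3   | classical | yellow | coupe | golf | pasta
  4   | pop | red | sedan | tennis | sushi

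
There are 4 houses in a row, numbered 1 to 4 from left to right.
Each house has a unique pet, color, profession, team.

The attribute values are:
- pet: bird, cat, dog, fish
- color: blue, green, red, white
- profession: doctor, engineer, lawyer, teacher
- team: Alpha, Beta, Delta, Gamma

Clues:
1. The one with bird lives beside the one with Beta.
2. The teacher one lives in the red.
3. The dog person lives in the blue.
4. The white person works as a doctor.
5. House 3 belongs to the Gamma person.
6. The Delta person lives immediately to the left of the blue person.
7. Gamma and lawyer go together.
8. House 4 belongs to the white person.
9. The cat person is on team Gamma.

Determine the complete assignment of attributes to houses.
Solution:

House | Pet | Color | Profession | Team
---------------------------------------
  1   | bird | red | teacher | Delta
  2   | dog | blue | engineer | Beta
  3   | cat | green | lawyer | Gamma
  4   | fish | white | doctor | Alpha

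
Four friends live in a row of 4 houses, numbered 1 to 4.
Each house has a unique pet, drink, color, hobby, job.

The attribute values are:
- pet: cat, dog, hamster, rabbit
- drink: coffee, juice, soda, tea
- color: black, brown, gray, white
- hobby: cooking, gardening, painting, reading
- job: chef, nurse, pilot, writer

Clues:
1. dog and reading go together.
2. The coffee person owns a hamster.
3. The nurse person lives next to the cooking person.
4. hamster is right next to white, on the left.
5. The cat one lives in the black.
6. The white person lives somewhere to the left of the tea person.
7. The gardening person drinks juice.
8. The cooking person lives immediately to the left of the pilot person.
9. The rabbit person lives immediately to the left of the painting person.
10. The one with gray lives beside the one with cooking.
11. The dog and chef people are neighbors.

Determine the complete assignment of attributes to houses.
Solution:

House | Pet | Drink | Color | Hobby | Job
-----------------------------------------
  1   | dog | soda | gray | reading | nurse
  2   | hamster | coffee | brown | cooking | chef
  3   | rabbit | juice | white | gardening | pilot
  4   | cat | tea | black | painting | writer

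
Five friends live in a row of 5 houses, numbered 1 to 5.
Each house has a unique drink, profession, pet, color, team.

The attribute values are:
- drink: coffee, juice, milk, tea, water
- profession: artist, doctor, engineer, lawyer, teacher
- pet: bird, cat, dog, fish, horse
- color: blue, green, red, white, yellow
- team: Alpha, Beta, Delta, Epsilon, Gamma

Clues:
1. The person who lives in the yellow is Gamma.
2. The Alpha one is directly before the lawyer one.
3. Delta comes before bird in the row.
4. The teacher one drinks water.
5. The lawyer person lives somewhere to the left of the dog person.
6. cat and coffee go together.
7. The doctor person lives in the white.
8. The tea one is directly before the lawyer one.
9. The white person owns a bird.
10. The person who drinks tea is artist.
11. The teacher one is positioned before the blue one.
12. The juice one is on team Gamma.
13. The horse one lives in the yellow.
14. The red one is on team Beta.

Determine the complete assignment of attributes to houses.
Solution:

House | Drink | Profession | Pet | Color | Team
-----------------------------------------------
  1   | tea | artist | fish | green | Alpha
  2   | juice | lawyer | horse | yellow | Gamma
  3   | water | teacher | dog | red | Beta
  4   | coffee | engineer | cat | blue | Delta
  5   | milk | doctor | bird | white | Epsilon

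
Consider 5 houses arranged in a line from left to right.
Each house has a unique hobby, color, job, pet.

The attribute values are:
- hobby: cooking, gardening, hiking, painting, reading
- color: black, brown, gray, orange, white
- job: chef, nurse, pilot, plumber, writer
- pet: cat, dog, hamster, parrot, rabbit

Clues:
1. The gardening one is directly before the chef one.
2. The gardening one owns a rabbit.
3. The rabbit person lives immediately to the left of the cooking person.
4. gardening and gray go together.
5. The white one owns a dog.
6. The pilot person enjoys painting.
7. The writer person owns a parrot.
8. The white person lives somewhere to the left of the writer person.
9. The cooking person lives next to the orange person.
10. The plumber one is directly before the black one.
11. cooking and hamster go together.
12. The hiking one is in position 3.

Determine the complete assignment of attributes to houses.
Solution:

House | Hobby | Color | Job | Pet
---------------------------------
  1   | gardening | gray | plumber | rabbit
  2   | cooking | black | chef | hamster
  3   | hiking | orange | nurse | cat
  4   | painting | white | pilot | dog
  5   | reading | brown | writer | parrot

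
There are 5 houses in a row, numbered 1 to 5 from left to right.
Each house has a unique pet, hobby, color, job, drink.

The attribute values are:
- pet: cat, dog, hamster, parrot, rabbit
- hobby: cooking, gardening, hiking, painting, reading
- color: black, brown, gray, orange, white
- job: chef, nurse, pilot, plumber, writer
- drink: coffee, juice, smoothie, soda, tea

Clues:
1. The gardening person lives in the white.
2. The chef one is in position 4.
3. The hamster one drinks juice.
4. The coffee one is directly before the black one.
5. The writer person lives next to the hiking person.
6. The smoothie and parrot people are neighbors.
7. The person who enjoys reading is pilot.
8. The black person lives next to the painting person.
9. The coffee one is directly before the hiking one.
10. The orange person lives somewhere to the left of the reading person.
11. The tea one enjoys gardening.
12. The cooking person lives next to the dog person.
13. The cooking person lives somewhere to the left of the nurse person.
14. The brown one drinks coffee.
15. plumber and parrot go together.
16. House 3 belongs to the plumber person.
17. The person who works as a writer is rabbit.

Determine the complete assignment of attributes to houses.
Solution:

House | Pet | Hobby | Color | Job | Drink
-----------------------------------------
  1   | rabbit | cooking | brown | writer | coffee
  2   | dog | hiking | black | nurse | smoothie
  3   | parrot | painting | orange | plumber | soda
  4   | cat | gardening | white | chef | tea
  5   | hamster | reading | gray | pilot | juice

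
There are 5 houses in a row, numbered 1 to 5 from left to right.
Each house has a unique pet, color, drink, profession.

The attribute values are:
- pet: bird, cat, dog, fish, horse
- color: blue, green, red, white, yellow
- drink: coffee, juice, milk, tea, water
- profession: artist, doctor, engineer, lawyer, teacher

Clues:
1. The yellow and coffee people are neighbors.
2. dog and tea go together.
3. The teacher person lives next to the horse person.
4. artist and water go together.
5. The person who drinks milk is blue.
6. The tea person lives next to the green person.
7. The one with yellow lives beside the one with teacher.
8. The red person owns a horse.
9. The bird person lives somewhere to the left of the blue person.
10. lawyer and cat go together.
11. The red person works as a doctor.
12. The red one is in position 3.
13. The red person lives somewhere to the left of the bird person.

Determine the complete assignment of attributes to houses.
Solution:

House | Pet | Color | Drink | Profession
----------------------------------------
  1   | dog | yellow | tea | engineer
  2   | fish | green | coffee | teacher
  3   | horse | red | juice | doctor
  4   | bird | white | water | artist
  5   | cat | blue | milk | lawyer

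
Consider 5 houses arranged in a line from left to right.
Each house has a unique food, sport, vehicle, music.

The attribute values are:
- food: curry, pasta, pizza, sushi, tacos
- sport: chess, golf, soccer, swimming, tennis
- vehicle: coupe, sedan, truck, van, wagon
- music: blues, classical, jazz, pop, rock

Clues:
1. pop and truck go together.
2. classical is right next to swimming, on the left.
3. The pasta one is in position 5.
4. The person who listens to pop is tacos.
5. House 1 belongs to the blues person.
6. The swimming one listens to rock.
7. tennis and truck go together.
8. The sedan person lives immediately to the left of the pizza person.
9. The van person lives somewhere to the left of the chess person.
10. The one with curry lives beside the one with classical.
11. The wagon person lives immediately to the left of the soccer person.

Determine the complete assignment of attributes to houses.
Solution:

House | Food | Sport | Vehicle | Music
--------------------------------------
  1   | curry | golf | wagon | blues
  2   | sushi | soccer | sedan | classical
  3   | pizza | swimming | van | rock
  4   | tacos | tennis | truck | pop
  5   | pasta | chess | coupe | jazz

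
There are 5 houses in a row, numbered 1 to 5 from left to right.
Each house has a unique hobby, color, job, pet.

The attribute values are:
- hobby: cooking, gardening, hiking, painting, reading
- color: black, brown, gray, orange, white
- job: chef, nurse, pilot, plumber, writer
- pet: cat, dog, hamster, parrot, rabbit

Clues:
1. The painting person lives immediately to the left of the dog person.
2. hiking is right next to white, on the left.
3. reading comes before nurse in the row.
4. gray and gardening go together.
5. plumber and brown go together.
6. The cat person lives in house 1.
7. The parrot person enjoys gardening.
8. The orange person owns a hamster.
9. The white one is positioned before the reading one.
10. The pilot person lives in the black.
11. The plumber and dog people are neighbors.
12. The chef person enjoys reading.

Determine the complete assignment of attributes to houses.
Solution:

House | Hobby | Color | Job | Pet
---------------------------------
  1   | painting | brown | plumber | cat
  2   | hiking | black | pilot | dog
  3   | cooking | white | writer | rabbit
  4   | reading | orange | chef | hamster
  5   | gardening | gray | nurse | parrot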